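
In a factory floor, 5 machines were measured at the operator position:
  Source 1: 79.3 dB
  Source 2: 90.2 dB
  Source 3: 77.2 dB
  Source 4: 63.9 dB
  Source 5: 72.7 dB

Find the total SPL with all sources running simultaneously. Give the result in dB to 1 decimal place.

90.8 dB

Sum in the linear (power) domain: Σ 10^(Lᵢ/10) = 10^(79.3/10) + 10^(90.2/10) + 10^(77.2/10) + 10^(63.9/10) + 10^(72.7/10) = 1.206e+09.
L_total = 10·log₁₀(1.206e+09) = 90.8 dB.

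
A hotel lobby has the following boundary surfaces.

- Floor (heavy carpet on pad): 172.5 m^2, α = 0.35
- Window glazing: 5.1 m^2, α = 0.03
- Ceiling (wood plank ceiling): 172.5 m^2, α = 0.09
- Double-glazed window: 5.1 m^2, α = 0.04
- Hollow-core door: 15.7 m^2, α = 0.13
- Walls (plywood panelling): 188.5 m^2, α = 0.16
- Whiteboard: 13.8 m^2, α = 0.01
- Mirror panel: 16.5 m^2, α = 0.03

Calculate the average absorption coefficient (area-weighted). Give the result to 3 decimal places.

0.185

S = Σ Sᵢ = 172.5 + 5.1 + 172.5 + 5.1 + 15.7 + 188.5 + 13.8 + 16.5 = 589.7 m^2.
Σ(Sᵢαᵢ) = 172.5*0.35 + 5.1*0.03 + 172.5*0.09 + 5.1*0.04 + 15.7*0.13 + 188.5*0.16 + 13.8*0.01 + 16.5*0.03 = 109.091.
ᾱ = 109.091 / 589.7 = 0.185.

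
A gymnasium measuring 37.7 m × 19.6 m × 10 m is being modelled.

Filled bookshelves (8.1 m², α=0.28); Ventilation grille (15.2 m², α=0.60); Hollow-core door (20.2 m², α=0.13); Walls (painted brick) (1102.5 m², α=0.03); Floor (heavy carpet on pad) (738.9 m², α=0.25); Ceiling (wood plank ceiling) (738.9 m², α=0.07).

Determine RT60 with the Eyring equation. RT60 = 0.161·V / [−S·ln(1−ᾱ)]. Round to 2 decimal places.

Total surface area S = 8.1 + 15.2 + 20.2 + 1102.5 + 738.9 + 738.9 = 2623.8 m².
Σ(Sᵢαᵢ) = 8.1×0.28 + 15.2×0.60 + 20.2×0.13 + 1102.5×0.03 + 738.9×0.25 + 738.9×0.07 = 283.537.
ᾱ = 283.537 / 2623.8 = 0.1081.
Eyring denominator: −S ln(1−ᾱ) = 300.166.
V = 37.7 × 19.6 × 10 = 7389.2 m³.
RT60 = 0.161 × 7389.2 / 300.166 = 3.96 s.

3.96 seconds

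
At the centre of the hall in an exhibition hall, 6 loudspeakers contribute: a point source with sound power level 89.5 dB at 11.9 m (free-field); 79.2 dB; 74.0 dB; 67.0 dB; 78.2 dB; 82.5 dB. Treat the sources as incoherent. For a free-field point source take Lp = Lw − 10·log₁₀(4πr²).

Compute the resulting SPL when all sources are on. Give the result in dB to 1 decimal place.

85.5 dB

Source at 11.9 m: Lp = 89.5 − 10·log₁₀(4π·11.9²) = 89.5 − 10·log₁₀(1779.524) = 57.0 dB.
Sum in the linear (power) domain: Σ 10^(Lᵢ/10) = 10^(57.0/10) + 10^(79.2/10) + 10^(74.0/10) + 10^(67.0/10) + 10^(78.2/10) + 10^(82.5/10) = 3.577e+08.
Combined level = 10 log₁₀(3.577e+08) = 85.5 dB.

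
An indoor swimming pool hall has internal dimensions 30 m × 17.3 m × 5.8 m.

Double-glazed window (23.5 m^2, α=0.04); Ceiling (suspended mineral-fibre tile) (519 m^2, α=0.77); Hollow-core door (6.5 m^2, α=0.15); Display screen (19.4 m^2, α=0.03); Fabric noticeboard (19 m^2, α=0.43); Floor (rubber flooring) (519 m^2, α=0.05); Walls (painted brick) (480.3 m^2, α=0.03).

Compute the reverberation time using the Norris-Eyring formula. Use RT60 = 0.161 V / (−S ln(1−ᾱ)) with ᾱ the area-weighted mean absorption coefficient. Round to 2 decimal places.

S = Σ Sᵢ = 1586.7 m^2.
Σ(Sᵢαᵢ) = 23.5×0.04 + 519×0.77 + 6.5×0.15 + 19.4×0.03 + 19×0.43 + 519×0.05 + 480.3×0.03 = 450.656.
ᾱ = 450.656 / 1586.7 = 0.2840.
Eyring denominator: −S ln(1−ᾱ) = 530.077.
V = 30 × 17.3 × 5.8 = 3010.2 m³.
T = 0.161·V/[−S·ln(1−ᾱ)] = 0.161·3010.2/530.077 = 0.91 s.

0.91 seconds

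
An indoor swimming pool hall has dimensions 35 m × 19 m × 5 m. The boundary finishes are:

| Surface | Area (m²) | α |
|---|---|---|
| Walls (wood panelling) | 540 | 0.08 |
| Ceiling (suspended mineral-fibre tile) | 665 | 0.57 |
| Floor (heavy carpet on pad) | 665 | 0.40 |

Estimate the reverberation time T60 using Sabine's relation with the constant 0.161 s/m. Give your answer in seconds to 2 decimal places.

Equivalent absorption area: A = 540×0.08 + 665×0.57 + 665×0.40 = 688.250 m².
V = 35·19·5 = 3325 m³.
Sabine: RT60 = 0.161 × 3325 / 688.250 = 0.78 s.

0.78 s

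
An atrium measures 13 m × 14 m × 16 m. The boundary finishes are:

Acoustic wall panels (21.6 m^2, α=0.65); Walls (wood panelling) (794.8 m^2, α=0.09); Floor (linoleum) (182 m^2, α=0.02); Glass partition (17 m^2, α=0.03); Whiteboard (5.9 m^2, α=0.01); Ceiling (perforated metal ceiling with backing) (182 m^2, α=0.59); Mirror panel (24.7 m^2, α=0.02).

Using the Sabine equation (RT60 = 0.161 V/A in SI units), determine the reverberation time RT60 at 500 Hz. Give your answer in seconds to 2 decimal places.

2.37 sec

Summing Sᵢαᵢ: 14.040 + 71.532 + 3.640 + 0.510 + 0.059 + 107.380 + 0.494 → A = 197.655 sabins.
V = 13·14·16 = 2912 m³.
T = 0.161 V/A = 0.161·2912/197.655 = 2.37 s.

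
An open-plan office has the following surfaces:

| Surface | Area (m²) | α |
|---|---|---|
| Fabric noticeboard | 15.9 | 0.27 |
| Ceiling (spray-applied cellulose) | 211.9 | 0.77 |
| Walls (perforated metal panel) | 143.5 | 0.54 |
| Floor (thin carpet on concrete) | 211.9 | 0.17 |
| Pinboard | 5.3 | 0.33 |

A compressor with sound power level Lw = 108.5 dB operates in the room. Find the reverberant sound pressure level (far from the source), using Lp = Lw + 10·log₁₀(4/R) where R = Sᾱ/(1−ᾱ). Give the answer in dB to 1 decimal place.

Σ(Sᵢαᵢ) = 15.9·0.27 + 211.9·0.77 + 143.5·0.54 + 211.9·0.17 + 5.3·0.33 = 282.718; total area S = 588.5 m².
ᾱ = 282.718/588.5 = 0.4804; R = Sᾱ/(1−ᾱ) = 282.718/(1−0.4804) = 544.107 m².
Lp = 108.5 + 10·log₁₀(4/544.107) = 108.5 + (-21.34) = 87.2 dB.

87.2 dB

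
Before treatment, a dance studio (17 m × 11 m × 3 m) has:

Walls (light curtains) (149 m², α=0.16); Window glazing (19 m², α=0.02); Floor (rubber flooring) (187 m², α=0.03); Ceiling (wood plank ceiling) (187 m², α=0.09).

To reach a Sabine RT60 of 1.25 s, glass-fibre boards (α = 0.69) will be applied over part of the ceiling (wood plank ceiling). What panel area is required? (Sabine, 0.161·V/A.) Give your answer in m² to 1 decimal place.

42.7

Equivalent absorption area: A₁ = 149×0.16 + 19×0.02 + 187×0.03 + 187×0.09 = 46.660 m².
Required A₂ = 0.161·561/1.25 = 72.257 sabins.
ΔA needed = 72.257 − 46.660 = 25.597 sabins.
Each m² of panel replacing the ceiling (wood plank ceiling) adds (0.69 − 0.09) = 0.60 sabins.
Area = ΔA/Δα = 25.597/0.60 = 42.7 m².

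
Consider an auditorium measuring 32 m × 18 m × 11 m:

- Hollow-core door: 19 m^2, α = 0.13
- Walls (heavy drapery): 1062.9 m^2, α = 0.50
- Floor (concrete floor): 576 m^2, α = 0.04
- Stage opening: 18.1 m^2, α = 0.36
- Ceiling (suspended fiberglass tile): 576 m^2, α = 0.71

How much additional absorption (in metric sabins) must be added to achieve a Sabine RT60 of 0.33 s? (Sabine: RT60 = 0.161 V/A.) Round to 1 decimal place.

2118.8 sabins

A₁ = Σ Sᵢαᵢ = 19·0.13 + 1062.9·0.50 + 576·0.04 + 18.1·0.36 + 576·0.71 = 972.436 sabins.
Target A₂ = 0.161·6336/0.33 = 3091.200 sabins (V = 6336 m³).
ΔA = A₂ − A₁ = 3091.200 − 972.436 = 2118.8 sabins.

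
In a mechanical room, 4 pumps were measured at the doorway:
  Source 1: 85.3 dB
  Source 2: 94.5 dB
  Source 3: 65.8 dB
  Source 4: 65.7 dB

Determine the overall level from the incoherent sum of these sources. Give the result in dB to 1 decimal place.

95.0 dB

Σ 10^(Lᵢ/10) = 3.165e+09.
L_total = 10·log₁₀(3.165e+09) = 95.0 dB.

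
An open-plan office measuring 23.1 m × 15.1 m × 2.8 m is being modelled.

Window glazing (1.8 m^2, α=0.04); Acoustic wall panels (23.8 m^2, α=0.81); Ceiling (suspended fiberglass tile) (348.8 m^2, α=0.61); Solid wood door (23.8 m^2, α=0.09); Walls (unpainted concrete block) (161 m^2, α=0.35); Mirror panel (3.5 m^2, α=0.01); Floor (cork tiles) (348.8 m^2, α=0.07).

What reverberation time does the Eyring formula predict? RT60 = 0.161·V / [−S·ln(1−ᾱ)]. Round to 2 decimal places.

0.41 s

Total surface area S = 1.8 + 23.8 + 348.8 + 23.8 + 161 + 3.5 + 348.8 = 911.5 m^2.
Absorption A = 1.8·0.04 + 23.8·0.81 + 348.8·0.61 + 23.8·0.09 + 161·0.35 + 3.5·0.01 + 348.8·0.07 = 315.061 sabins.
Mean coefficient ᾱ = A/S = 0.3457.
−S·ln(1−ᾱ) = −911.5 × ln(1 − 0.3457) = 386.649.
V = 23.1 × 15.1 × 2.8 = 976.668 m³.
T = 0.161·V/[−S·ln(1−ᾱ)] = 0.161·976.668/386.649 = 0.41 s.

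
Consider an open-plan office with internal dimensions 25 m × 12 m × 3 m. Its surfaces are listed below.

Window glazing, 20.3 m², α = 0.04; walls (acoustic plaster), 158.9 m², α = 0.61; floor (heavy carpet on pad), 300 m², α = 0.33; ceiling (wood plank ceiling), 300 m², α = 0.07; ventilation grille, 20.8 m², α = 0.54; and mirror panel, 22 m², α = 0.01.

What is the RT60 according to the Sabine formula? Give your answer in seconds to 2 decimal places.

0.63 seconds

A = Σ Sᵢαᵢ = 20.3*0.04 + 158.9*0.61 + 300*0.33 + 300*0.07 + 20.8*0.54 + 22*0.01 = 229.193 sabins.
V = 25·12·3 = 900 m³.
RT60 = 0.161 · V / A = 0.161 × 900 / 229.193 = 0.63 s.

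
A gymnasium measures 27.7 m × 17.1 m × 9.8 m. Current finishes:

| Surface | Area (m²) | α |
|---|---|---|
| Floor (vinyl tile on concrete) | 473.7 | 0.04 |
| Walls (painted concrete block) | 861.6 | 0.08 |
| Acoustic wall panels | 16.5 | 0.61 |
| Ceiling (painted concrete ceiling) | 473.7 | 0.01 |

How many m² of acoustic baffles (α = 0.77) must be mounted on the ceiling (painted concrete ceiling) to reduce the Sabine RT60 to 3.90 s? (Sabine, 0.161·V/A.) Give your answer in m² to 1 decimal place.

Equivalent absorption area: A₁ = 473.7·0.04 + 861.6·0.08 + 16.5·0.61 + 473.7·0.01 = 102.678 m².
Required A₂ = 0.161·4641.966/3.90 = 191.630 sabins.
ΔA needed = 191.630 − 102.678 = 88.952 sabins.
Each m² of panel replacing the ceiling (painted concrete ceiling) adds (0.77 − 0.01) = 0.76 sabins.
Area = ΔA/Δα = 88.952/0.76 = 117.0 m².

117.0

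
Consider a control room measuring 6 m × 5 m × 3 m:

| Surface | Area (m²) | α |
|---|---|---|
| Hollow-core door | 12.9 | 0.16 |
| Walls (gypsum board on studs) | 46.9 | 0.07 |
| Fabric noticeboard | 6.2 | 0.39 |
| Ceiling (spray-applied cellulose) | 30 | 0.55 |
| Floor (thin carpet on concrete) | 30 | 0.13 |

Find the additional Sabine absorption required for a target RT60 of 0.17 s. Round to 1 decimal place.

57.1 sabins

A₁ = Σ Sᵢαᵢ = 12.9·0.16 + 46.9·0.07 + 6.2·0.39 + 30·0.55 + 30·0.13 = 28.165 sabins.
For T = 0.17 s, need A₂ = 0.161·V/T = 0.161·90/0.17 = 85.235 sabins.
Additional absorption ΔA = 85.235 − 28.165 = 57.1 sabins.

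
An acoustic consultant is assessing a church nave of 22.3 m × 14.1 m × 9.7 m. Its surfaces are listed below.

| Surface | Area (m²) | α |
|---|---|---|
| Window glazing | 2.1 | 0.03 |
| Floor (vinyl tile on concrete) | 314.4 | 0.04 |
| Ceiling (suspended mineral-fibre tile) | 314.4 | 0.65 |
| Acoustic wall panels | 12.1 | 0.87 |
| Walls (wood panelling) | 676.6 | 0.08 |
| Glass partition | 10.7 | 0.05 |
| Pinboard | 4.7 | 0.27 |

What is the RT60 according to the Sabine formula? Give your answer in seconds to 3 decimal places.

1.732 s

Summing Sᵢαᵢ: 0.063 + 12.576 + 204.360 + 10.527 + 54.128 + 0.535 + 1.269 → A = 283.458 sabins.
V = 22.3·14.1·9.7 = 3049.971 m³.
Sabine: RT60 = 0.161 × 3049.971 / 283.458 = 1.732 s.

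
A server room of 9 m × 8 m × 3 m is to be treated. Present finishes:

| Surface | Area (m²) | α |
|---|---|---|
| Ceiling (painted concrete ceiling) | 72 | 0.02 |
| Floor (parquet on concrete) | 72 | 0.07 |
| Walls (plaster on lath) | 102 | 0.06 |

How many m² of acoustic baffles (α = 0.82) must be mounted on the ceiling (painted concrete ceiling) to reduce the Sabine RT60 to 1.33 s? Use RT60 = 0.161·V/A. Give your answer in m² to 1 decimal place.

16.9

A₁ = Σ Sᵢαᵢ = 72·0.02 + 72·0.07 + 102·0.06 = 12.600 sabins.
Required A₂ = 0.161·216/1.33 = 26.147 sabins.
ΔA needed = 26.147 − 12.600 = 13.547 sabins.
Each m² of panel replacing the ceiling (painted concrete ceiling) adds (0.82 − 0.02) = 0.80 sabins.
Area = ΔA/Δα = 13.547/0.80 = 16.9 m².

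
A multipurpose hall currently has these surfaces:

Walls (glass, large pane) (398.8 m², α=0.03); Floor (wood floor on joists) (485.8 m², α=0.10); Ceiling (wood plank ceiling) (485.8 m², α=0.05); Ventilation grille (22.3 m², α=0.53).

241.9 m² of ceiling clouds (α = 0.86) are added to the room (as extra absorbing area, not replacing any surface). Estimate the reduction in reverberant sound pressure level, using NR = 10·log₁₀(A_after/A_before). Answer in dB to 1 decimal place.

5.0 dB

Total absorption A_before = 398.8·0.03 + 485.8·0.10 + 485.8·0.05 + 22.3·0.53
  = 11.964 + 48.580 + 24.290 + 11.819 = 96.653 m² sabins.
Treatment contributes 241.9·0.86 = 208.034 sabins.
New total A_after = 304.687 sabins.
NR = 10·log₁₀(304.687/96.653) = 5.0 dB.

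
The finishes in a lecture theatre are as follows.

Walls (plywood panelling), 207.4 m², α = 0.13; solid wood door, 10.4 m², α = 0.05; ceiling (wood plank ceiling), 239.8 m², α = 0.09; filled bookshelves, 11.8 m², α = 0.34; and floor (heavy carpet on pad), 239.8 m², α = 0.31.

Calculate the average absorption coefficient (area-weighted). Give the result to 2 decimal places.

Total surface area S = 709.2 m².
Σ(Sᵢαᵢ) = 207.4*0.13 + 10.4*0.05 + 239.8*0.09 + 11.8*0.34 + 239.8*0.31 = 127.414.
ᾱ = A/S = 0.18.

0.18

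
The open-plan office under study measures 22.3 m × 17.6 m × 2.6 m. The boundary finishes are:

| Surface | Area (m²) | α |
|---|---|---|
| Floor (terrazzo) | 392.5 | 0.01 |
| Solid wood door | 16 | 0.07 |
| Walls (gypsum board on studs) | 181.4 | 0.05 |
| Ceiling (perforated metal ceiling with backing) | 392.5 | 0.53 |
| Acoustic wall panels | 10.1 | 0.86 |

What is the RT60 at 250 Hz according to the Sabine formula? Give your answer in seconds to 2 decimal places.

Summing Sᵢαᵢ: 3.925 + 1.120 + 9.070 + 208.025 + 8.686 → A = 230.826 sabins.
V = 22.3·17.6·2.6 = 1020.448 m³.
Sabine: RT60 = 0.161 × 1020.448 / 230.826 = 0.71 s.

0.71 s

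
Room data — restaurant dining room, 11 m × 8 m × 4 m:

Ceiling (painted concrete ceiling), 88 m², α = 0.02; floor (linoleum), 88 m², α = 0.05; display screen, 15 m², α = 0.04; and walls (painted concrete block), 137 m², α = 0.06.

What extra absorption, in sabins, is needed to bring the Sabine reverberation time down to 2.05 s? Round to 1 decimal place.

12.7 sabins

Equivalent absorption area: A₁ = 88*0.02 + 88*0.05 + 15*0.04 + 137*0.06 = 14.980 m².
V = 352 m³. Required absorption A₂ = 0.161 × 352 / 2.05 = 27.645 sabins.
ΔA = A₂ − A₁ = 27.645 − 14.980 = 12.7 sabins.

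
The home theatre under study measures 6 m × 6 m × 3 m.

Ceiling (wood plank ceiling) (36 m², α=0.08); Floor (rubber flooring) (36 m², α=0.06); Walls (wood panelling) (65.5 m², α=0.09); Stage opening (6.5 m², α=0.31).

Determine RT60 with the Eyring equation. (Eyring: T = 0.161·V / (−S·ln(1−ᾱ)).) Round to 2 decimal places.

Total surface area S = 36 + 36 + 65.5 + 6.5 = 144.0 m².
Absorption A = 36·0.08 + 36·0.06 + 65.5·0.09 + 6.5·0.31 = 12.950 sabins.
Mean coefficient ᾱ = A/S = 0.0899.
−S·ln(1−ᾱ) = −144.0 × ln(1 − 0.0899) = 13.565.
V = 6 × 6 × 3 = 108 m³.
T = 0.161·V/[−S·ln(1−ᾱ)] = 0.161·108/13.565 = 1.28 s.

1.28 s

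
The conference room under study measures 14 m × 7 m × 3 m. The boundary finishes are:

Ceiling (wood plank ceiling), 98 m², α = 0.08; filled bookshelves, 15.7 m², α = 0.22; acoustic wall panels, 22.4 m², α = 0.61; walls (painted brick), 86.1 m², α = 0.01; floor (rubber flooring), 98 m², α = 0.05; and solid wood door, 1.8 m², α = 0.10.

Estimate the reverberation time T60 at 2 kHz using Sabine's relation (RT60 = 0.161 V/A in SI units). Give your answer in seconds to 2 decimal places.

Summing Sᵢαᵢ: 7.840 + 3.454 + 13.664 + 0.861 + 4.900 + 0.180 → A = 30.899 sabins.
V = 14·7·3 = 294 m³.
T = 0.161 V/A = 0.161·294/30.899 = 1.53 s.

1.53 sec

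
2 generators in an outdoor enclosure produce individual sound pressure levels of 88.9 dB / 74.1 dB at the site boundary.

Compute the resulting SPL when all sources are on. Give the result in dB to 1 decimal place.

89.0 dB

Sum in the linear (power) domain: Σ 10^(Lᵢ/10) = 10^(88.9/10) + 10^(74.1/10) = 8.02e+08.
Combined level = 10 log₁₀(8.02e+08) = 89.0 dB.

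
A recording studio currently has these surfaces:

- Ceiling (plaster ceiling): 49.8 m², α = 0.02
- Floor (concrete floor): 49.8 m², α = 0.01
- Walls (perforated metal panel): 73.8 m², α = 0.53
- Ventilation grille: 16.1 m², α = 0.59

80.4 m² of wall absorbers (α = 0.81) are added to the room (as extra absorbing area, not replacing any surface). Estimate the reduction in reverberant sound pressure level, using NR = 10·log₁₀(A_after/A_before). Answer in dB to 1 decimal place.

3.6 dB

A_before = Σ Sᵢαᵢ = 49.8*0.02 + 49.8*0.01 + 73.8*0.53 + 16.1*0.59 = 50.107 sabins.
Added absorption = 80.4 × 0.81 = 65.124 sabins.
New total A_after = 115.231 sabins.
NR = 10·log₁₀(115.231/50.107) = 3.6 dB.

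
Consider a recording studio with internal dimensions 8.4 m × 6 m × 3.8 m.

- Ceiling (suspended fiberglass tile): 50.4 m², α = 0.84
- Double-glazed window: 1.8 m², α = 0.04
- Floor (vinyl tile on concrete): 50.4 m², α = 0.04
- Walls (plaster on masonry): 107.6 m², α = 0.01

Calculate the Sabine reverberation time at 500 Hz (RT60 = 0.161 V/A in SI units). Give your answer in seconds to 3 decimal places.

0.678 s

A = Σ Sᵢαᵢ = 50.4*0.84 + 1.8*0.04 + 50.4*0.04 + 107.6*0.01 = 45.500 sabins.
V = 8.4·6·3.8 = 191.52 m³.
RT60 = 0.161 · V / A = 0.161 × 191.52 / 45.500 = 0.678 s.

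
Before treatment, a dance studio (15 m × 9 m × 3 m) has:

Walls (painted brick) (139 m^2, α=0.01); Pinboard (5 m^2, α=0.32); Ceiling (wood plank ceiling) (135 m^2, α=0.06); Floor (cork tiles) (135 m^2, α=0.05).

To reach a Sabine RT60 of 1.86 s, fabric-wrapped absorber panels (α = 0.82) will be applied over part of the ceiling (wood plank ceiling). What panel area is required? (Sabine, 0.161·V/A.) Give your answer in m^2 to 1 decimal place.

A₁ = Σ Sᵢαᵢ = 139*0.01 + 5*0.32 + 135*0.06 + 135*0.05 = 17.840 sabins.
V = 405 m³. Target absorption A₂ = 0.161 × 405 / 1.86 = 35.056 sabins.
Absorption to add: 35.056 − 17.840 = 17.216 sabins.
Each m^2 of panel replacing the ceiling (wood plank ceiling) adds (0.82 − 0.06) = 0.76 sabins.
Area = ΔA/Δα = 17.216/0.76 = 22.7 m^2.

22.7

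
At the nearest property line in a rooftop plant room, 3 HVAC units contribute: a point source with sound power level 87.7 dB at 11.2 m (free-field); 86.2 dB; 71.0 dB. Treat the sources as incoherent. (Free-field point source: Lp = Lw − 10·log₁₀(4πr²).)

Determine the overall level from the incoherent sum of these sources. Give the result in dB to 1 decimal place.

Source at 11.2 m: Lp = 87.7 − 10·log₁₀(4π·11.2²) = 87.7 − 10·log₁₀(1576.326) = 55.7 dB.
Sum in the linear (power) domain: Σ 10^(Lᵢ/10) = 10^(55.7/10) + 10^(86.2/10) + 10^(71.0/10) = 4.298e+08.
L_total = 10·log₁₀(4.298e+08) = 86.3 dB.

86.3 dB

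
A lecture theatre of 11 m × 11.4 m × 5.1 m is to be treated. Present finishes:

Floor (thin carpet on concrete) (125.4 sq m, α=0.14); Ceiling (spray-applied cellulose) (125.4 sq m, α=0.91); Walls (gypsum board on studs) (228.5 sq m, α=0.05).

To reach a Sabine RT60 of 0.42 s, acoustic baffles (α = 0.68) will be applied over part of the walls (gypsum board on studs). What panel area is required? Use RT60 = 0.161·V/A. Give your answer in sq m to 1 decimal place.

Total absorption A₁ = 125.4*0.14 + 125.4*0.91 + 228.5*0.05
  = 17.556 + 114.114 + 11.425 = 143.095 sq m sabins.
V = 639.54 m³. Target absorption A₂ = 0.161 × 639.54 / 0.42 = 245.157 sabins.
Absorption to add: 245.157 − 143.095 = 102.062 sabins.
Net gain per sq m: Δα = 0.68 − 0.05 = 0.63.
Area = ΔA/Δα = 102.062/0.63 = 162.0 sq m.

162.0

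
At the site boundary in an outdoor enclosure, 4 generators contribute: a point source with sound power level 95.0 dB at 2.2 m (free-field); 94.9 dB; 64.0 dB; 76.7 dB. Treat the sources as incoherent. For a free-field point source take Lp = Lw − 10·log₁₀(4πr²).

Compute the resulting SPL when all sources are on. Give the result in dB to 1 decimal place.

95.0 dB

Source at 2.2 m: Lp = 95.0 − 10·log₁₀(4π·2.2²) = 95.0 − 10·log₁₀(60.821) = 77.2 dB.
Σ 10^(Lᵢ/10) = 3.192e+09.
Combined level = 10 log₁₀(3.192e+09) = 95.0 dB.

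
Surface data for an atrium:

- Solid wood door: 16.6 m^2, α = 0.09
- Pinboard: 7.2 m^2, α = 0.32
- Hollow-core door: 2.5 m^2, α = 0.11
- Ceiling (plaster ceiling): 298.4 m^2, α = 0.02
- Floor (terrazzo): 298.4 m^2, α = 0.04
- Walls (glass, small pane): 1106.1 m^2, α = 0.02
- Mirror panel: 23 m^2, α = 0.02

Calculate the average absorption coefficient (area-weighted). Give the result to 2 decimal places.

0.03

Total surface area S = 1752.2 m^2.
A = 16.6*0.09 + 7.2*0.32 + 2.5*0.11 + 298.4*0.02 + 298.4*0.04 + 1106.1*0.02 + 23*0.02 = 44.559 sabins.
ᾱ = A/S = 0.03.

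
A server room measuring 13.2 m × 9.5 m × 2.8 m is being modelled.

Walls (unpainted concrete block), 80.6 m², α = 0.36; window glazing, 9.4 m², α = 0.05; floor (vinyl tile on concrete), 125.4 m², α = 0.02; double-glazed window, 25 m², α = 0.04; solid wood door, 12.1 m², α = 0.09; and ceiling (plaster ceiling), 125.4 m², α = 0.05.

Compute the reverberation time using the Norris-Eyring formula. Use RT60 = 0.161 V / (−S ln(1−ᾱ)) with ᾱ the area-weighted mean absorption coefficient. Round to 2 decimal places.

1.32 s

Total surface area S = 80.6 + 9.4 + 125.4 + 25 + 12.1 + 125.4 = 377.9 m².
Σ(Sᵢαᵢ) = 80.6×0.36 + 9.4×0.05 + 125.4×0.02 + 25×0.04 + 12.1×0.09 + 125.4×0.05 = 40.353.
ᾱ = 40.353 / 377.9 = 0.1068.
−S·ln(1−ᾱ) = −377.9 × ln(1 − 0.1068) = 42.682.
V = 13.2 × 9.5 × 2.8 = 351.12 m³.
T = 0.161·V/[−S·ln(1−ᾱ)] = 0.161·351.12/42.682 = 1.32 s.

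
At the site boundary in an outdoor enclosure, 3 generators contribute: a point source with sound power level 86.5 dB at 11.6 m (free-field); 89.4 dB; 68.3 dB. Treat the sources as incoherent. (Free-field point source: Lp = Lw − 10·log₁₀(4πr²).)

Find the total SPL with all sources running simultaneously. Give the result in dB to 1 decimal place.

Source at 11.6 m: Lp = 86.5 − 10·log₁₀(4π·11.6²) = 86.5 − 10·log₁₀(1690.931) = 54.2 dB.
Sum in the linear (power) domain: Σ 10^(Lᵢ/10) = 10^(54.2/10) + 10^(89.4/10) + 10^(68.3/10) = 8.78e+08.
L_total = 10·log₁₀(8.78e+08) = 89.4 dB.

89.4 dB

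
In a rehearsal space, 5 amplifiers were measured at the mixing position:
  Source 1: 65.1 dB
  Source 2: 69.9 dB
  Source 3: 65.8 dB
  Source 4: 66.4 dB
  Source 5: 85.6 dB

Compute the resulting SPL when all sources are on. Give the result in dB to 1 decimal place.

85.8 dB

Σ 10^(Lᵢ/10) = 3.843e+08.
L_total = 10·log₁₀(3.843e+08) = 85.8 dB.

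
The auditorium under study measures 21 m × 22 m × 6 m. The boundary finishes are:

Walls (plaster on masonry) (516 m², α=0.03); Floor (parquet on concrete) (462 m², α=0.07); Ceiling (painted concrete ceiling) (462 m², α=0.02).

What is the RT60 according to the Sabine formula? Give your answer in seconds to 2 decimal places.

Summing Sᵢαᵢ: 15.480 + 32.340 + 9.240 → A = 57.060 sabins.
Volume V = 21 × 22 × 6 = 2772 m³.
T = 0.161 V/A = 0.161·2772/57.060 = 7.82 s.

7.82 s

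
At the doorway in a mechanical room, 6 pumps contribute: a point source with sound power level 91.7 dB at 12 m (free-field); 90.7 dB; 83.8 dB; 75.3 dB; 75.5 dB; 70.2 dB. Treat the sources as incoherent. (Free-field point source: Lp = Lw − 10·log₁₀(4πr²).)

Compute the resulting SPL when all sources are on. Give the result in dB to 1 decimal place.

Source at 12 m: Lp = 91.7 − 10·log₁₀(4π·12²) = 91.7 − 10·log₁₀(1809.557) = 59.1 dB.
Sum in the linear (power) domain: Σ 10^(Lᵢ/10) = 10^(59.1/10) + 10^(90.7/10) + 10^(83.8/10) + 10^(75.3/10) + 10^(75.5/10) + 10^(70.2/10) = 1.495e+09.
L_total = 10·log₁₀(1.495e+09) = 91.7 dB.

91.7 dB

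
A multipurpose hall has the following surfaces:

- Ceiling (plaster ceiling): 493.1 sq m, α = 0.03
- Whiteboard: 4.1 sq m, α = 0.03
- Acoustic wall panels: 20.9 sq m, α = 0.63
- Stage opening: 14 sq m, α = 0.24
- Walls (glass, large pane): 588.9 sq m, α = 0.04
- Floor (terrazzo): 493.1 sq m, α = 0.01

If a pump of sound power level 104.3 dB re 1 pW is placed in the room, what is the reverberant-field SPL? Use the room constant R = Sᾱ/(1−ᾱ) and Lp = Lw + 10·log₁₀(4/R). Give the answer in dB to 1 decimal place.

Σ(Sᵢαᵢ) = 493.1×0.03 + 4.1×0.03 + 20.9×0.63 + 14×0.24 + 588.9×0.04 + 493.1×0.01 = 59.930; total area S = 1614.1 sq m.
ᾱ = 59.930/1614.1 = 0.0371; R = Sᾱ/(1−ᾱ) = 59.930/(1−0.0371) = 62.239 sq m.
Lp = 104.3 + 10·log₁₀(4/62.239) = 104.3 + (-11.92) = 92.4 dB.

92.4 dB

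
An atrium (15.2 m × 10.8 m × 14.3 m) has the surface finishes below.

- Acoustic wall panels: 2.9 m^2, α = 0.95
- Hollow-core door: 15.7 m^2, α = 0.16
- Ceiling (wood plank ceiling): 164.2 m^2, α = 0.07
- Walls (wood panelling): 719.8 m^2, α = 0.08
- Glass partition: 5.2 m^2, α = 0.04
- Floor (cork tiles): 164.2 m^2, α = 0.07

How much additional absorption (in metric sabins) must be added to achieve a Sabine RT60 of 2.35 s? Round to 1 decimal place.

74.8 sabins

A₁ = Σ Sᵢαᵢ = 2.9·0.95 + 15.7·0.16 + 164.2·0.07 + 719.8·0.08 + 5.2·0.04 + 164.2·0.07 = 86.047 sabins.
V = 2347.488 m³. Required absorption A₂ = 0.161 × 2347.488 / 2.35 = 160.828 sabins.
ΔA = A₂ − A₁ = 160.828 − 86.047 = 74.8 sabins.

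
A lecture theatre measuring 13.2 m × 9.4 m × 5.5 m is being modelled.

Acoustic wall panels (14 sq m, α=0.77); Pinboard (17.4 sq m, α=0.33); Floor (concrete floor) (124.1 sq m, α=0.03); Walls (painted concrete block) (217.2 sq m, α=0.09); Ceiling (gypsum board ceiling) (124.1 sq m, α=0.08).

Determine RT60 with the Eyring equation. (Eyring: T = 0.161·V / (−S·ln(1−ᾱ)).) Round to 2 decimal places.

Total surface area S = 14 + 17.4 + 124.1 + 217.2 + 124.1 = 496.8 sq m.
Σ(Sᵢαᵢ) = 14·0.77 + 17.4·0.33 + 124.1·0.03 + 217.2·0.09 + 124.1·0.08 = 49.721.
Mean coefficient ᾱ = A/S = 0.1001.
−S·ln(1−ᾱ) = −496.8 × ln(1 − 0.1001) = 52.398.
V = 13.2 × 9.4 × 5.5 = 682.44 m³.
T = 0.161·V/[−S·ln(1−ᾱ)] = 0.161·682.44/52.398 = 2.10 s.

2.10 s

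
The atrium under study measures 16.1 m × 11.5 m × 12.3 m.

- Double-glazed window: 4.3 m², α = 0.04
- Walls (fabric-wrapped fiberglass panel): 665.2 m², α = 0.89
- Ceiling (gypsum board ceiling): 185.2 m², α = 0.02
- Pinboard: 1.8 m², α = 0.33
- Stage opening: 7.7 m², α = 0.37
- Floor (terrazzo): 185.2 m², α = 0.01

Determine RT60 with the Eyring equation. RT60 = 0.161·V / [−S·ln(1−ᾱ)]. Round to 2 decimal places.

0.41 s

Total surface area S = 4.3 + 665.2 + 185.2 + 1.8 + 7.7 + 185.2 = 1049.4 m².
Absorption A = 4.3·0.04 + 665.2·0.89 + 185.2·0.02 + 1.8·0.33 + 7.7·0.37 + 185.2·0.01 = 601.199 sabins.
ᾱ = 601.199 / 1049.4 = 0.5729.
Eyring denominator: −S ln(1−ᾱ) = 892.764.
V = 16.1 × 11.5 × 12.3 = 2277.345 m³.
RT60 = 0.161 × 2277.345 / 892.764 = 0.41 s.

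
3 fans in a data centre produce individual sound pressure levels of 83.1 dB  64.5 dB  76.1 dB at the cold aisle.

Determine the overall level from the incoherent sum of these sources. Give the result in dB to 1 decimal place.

Σ 10^(Lᵢ/10) = 2.477e+08.
Combined level = 10 log₁₀(2.477e+08) = 83.9 dB.

83.9 dB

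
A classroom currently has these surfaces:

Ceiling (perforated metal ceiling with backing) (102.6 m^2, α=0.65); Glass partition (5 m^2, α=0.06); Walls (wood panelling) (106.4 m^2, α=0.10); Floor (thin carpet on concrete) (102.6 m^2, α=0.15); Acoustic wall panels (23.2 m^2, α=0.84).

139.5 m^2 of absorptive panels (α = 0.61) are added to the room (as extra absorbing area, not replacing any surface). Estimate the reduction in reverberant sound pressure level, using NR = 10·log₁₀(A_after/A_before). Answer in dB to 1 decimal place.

2.4 dB

Equivalent absorption area: A_before = 102.6×0.65 + 5×0.06 + 106.4×0.10 + 102.6×0.15 + 23.2×0.84 = 112.508 m^2.
Treatment contributes 139.5·0.61 = 85.095 sabins.
New total A_after = 197.603 sabins.
Reduction = 10 log₁₀(A_after/A_before) = 10 log₁₀(1.7563) = 2.4 dB.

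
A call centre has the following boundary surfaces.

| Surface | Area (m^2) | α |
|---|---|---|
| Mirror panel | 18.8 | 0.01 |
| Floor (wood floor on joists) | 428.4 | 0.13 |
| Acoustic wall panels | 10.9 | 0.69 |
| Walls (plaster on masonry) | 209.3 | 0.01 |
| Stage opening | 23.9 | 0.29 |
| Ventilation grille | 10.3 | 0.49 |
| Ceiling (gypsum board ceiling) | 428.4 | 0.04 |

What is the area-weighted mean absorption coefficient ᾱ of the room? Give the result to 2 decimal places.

0.08

S = Σ Sᵢ = 18.8 + 428.4 + 10.9 + 209.3 + 23.9 + 10.3 + 428.4 = 1130.0 m^2.
A = 18.8*0.01 + 428.4*0.13 + 10.9*0.69 + 209.3*0.01 + 23.9*0.29 + 10.3*0.49 + 428.4*0.04 = 94.608 sabins.
ᾱ = 94.608 / 1130.0 = 0.08.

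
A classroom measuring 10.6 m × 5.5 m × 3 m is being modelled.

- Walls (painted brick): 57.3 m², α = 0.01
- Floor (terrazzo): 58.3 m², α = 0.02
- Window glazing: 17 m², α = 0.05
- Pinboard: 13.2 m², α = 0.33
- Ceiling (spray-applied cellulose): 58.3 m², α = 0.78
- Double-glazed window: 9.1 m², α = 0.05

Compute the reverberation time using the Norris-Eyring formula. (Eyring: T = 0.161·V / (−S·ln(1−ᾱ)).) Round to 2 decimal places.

0.46 s

Total surface area S = 57.3 + 58.3 + 17 + 13.2 + 58.3 + 9.1 = 213.2 m².
Absorption A = 57.3×0.01 + 58.3×0.02 + 17×0.05 + 13.2×0.33 + 58.3×0.78 + 9.1×0.05 = 52.874 sabins.
ᾱ = 52.874 / 213.2 = 0.2480.
Eyring denominator: −S ln(1−ᾱ) = 60.766.
V = 10.6 × 5.5 × 3 = 174.9 m³.
RT60 = 0.161 × 174.9 / 60.766 = 0.46 s.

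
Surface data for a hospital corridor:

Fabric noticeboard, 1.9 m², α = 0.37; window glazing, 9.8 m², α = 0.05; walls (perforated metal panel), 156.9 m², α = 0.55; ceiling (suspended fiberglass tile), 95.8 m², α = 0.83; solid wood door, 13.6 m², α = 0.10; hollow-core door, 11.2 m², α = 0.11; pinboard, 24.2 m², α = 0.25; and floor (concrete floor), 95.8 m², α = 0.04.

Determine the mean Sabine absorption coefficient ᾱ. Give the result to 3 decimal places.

S = Σ Sᵢ = 1.9 + 9.8 + 156.9 + 95.8 + 13.6 + 11.2 + 24.2 + 95.8 = 409.2 m².
A = 1.9·0.37 + 9.8·0.05 + 156.9·0.55 + 95.8·0.83 + 13.6·0.10 + 11.2·0.11 + 24.2·0.25 + 95.8·0.04 = 179.476 sabins.
ᾱ = 179.476 / 409.2 = 0.439.

0.439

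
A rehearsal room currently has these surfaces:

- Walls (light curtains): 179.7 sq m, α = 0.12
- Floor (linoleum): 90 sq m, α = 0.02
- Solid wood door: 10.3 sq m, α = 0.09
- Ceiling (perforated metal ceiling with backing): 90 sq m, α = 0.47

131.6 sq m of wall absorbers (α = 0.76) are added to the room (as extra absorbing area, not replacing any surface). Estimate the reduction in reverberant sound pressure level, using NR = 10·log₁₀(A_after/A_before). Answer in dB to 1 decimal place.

4.0 dB

A_before = Σ Sᵢαᵢ = 179.7×0.12 + 90×0.02 + 10.3×0.09 + 90×0.47 = 66.591 sabins.
Treatment contributes 131.6·0.76 = 100.016 sabins.
New total A_after = 166.607 sabins.
Reduction = 10 log₁₀(A_after/A_before) = 10 log₁₀(2.5019) = 4.0 dB.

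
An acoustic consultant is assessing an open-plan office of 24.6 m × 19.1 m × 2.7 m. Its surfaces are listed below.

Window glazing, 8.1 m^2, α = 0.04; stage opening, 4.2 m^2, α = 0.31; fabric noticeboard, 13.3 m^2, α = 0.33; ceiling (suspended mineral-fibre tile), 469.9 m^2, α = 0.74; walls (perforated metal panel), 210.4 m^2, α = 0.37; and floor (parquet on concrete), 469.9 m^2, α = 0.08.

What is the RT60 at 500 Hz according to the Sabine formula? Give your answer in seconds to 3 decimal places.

0.435 s

Total absorption A = 8.1*0.04 + 4.2*0.31 + 13.3*0.33 + 469.9*0.74 + 210.4*0.37 + 469.9*0.08
  = 0.324 + 1.302 + 4.389 + 347.726 + 77.848 + 37.592 = 469.181 m^2 sabins.
Room volume: 1268.622 m³.
T = 0.161 V/A = 0.161·1268.622/469.181 = 0.435 s.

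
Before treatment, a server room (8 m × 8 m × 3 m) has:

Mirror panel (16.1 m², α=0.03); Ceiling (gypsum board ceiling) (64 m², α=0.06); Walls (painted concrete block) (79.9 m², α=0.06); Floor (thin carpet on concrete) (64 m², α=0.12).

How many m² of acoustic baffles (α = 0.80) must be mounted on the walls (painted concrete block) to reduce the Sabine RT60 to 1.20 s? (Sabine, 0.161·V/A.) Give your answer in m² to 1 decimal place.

Total absorption A₁ = 16.1*0.03 + 64*0.06 + 79.9*0.06 + 64*0.12
  = 0.483 + 3.840 + 4.794 + 7.680 = 16.797 m² sabins.
V = 192 m³. Target absorption A₂ = 0.161 × 192 / 1.20 = 25.760 sabins.
Absorption to add: 25.760 − 16.797 = 8.963 sabins.
Net gain per m²: Δα = 0.80 − 0.06 = 0.74.
Panel area = 8.963 / 0.74 = 12.1 m².

12.1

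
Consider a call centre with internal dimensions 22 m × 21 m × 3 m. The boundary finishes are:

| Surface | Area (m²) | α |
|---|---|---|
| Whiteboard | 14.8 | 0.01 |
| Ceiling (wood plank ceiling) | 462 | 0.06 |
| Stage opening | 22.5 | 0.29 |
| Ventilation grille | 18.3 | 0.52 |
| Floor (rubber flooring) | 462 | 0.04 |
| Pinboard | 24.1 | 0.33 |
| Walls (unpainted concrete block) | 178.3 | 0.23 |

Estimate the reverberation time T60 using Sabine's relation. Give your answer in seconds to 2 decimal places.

A = Σ Sᵢαᵢ = 14.8*0.01 + 462*0.06 + 22.5*0.29 + 18.3*0.52 + 462*0.04 + 24.1*0.33 + 178.3*0.23 = 111.351 sabins.
Room volume: 1386 m³.
RT60 = 0.161 · V / A = 0.161 × 1386 / 111.351 = 2.00 s.

2.00 sec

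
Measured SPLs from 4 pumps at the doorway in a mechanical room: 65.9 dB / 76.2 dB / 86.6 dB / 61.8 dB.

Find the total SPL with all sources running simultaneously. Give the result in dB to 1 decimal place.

87.0 dB

Σ 10^(Lᵢ/10) = 5.042e+08.
L_total = 10·log₁₀(5.042e+08) = 87.0 dB.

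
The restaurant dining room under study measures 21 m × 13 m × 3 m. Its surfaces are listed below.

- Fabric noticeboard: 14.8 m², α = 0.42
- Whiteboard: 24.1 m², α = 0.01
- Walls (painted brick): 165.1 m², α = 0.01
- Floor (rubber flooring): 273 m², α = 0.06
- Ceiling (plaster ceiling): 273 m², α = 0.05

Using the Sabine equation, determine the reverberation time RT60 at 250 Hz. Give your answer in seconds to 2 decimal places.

Equivalent absorption area: A = 14.8·0.42 + 24.1·0.01 + 165.1·0.01 + 273·0.06 + 273·0.05 = 38.138 m².
V = 21·13·3 = 819 m³.
Sabine: RT60 = 0.161 × 819 / 38.138 = 3.46 s.

3.46 s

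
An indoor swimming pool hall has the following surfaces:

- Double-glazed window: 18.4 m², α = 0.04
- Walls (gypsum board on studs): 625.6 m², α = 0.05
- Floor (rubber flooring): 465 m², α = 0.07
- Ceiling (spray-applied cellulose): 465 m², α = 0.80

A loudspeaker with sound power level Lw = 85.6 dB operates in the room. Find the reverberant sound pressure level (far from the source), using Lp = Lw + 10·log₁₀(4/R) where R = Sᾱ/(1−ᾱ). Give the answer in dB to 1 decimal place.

63.8 dB

A = 436.566 sabins; S = 1574.0 m².
ᾱ = 436.566/1574.0 = 0.2774; R = Sᾱ/(1−ᾱ) = 436.566/(1−0.2774) = 604.160 m².
Lp = 85.6 + 10·log₁₀(4/604.160) = 85.6 + (-21.79) = 63.8 dB.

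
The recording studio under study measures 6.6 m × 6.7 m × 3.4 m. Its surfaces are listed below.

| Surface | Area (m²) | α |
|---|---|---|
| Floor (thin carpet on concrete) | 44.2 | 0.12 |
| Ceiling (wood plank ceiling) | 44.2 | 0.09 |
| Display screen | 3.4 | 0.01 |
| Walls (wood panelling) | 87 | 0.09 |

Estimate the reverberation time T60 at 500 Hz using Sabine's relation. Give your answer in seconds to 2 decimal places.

Total absorption A = 44.2*0.12 + 44.2*0.09 + 3.4*0.01 + 87*0.09
  = 5.304 + 3.978 + 0.034 + 7.830 = 17.146 m² sabins.
Volume V = 6.6 × 6.7 × 3.4 = 150.348 m³.
RT60 = 0.161 · V / A = 0.161 × 150.348 / 17.146 = 1.41 s.

1.41 seconds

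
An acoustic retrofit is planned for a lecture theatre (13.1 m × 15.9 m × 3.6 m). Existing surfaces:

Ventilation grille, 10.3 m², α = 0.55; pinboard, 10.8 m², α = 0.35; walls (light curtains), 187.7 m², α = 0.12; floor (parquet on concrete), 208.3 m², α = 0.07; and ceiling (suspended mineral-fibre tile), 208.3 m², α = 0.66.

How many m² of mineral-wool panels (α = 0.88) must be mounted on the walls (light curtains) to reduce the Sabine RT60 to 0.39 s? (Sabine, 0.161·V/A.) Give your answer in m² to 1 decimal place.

A₁ = Σ Sᵢαᵢ = 10.3*0.55 + 10.8*0.35 + 187.7*0.12 + 208.3*0.07 + 208.3*0.66 = 184.028 sabins.
V = 749.844 m³. Target absorption A₂ = 0.161 × 749.844 / 0.39 = 309.551 sabins.
ΔA needed = 309.551 − 184.028 = 125.523 sabins.
Net gain per m²: Δα = 0.88 − 0.12 = 0.76.
Area = ΔA/Δα = 125.523/0.76 = 165.2 m².

165.2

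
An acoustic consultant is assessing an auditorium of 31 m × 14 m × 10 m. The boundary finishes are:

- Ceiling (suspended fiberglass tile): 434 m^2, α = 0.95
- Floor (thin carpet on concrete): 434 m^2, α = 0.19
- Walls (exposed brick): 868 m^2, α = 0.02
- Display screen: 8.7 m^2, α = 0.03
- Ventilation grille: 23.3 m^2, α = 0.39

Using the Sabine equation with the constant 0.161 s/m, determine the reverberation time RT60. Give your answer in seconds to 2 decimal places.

Total absorption A = 434×0.95 + 434×0.19 + 868×0.02 + 8.7×0.03 + 23.3×0.39
  = 412.300 + 82.460 + 17.360 + 0.261 + 9.087 = 521.468 m^2 sabins.
Room volume: 4340 m³.
Sabine: RT60 = 0.161 × 4340 / 521.468 = 1.34 s.

1.34 seconds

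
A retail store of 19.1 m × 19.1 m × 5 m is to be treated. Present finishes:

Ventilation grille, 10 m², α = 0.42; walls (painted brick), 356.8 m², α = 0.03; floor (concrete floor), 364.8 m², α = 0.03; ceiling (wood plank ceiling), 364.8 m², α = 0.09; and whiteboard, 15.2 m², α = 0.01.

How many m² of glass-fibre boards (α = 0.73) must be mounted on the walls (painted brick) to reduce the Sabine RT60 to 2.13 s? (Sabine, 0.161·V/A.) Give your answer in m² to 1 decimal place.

Summing Sᵢαᵢ: 4.200 + 10.704 + 10.944 + 32.832 + 0.152 → A₁ = 58.832 sabins.
V = 1824.05 m³. Target absorption A₂ = 0.161 × 1824.05 / 2.13 = 137.874 sabins.
Absorption to add: 137.874 − 58.832 = 79.042 sabins.
Each m² of panel replacing the walls (painted brick) adds (0.73 − 0.03) = 0.70 sabins.
Panel area = 79.042 / 0.70 = 112.9 m².

112.9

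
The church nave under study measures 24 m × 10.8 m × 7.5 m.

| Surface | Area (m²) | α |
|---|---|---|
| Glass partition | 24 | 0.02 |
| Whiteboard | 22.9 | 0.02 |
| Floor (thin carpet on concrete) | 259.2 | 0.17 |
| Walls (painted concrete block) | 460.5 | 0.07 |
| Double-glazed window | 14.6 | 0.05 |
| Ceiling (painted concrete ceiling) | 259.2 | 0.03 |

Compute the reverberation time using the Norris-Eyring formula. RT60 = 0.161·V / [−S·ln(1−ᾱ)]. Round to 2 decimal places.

3.50 s

Total surface area S = 24 + 22.9 + 259.2 + 460.5 + 14.6 + 259.2 = 1040.4 m².
Σ(Sᵢαᵢ) = 24×0.02 + 22.9×0.02 + 259.2×0.17 + 460.5×0.07 + 14.6×0.05 + 259.2×0.03 = 85.743.
ᾱ = 85.743 / 1040.4 = 0.0824.
Eyring denominator: −S ln(1−ᾱ) = 89.468.
V = 24 × 10.8 × 7.5 = 1944 m³.
RT60 = 0.161 × 1944 / 89.468 = 3.50 s.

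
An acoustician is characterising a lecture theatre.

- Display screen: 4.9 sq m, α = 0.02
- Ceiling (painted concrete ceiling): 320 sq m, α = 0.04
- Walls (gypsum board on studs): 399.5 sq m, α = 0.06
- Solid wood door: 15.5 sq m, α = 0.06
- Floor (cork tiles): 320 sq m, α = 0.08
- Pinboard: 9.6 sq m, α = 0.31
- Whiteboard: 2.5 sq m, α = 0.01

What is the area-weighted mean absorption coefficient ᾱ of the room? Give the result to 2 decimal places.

S = Σ Sᵢ = 4.9 + 320 + 399.5 + 15.5 + 320 + 9.6 + 2.5 = 1072.0 sq m.
Σ(Sᵢαᵢ) = 4.9·0.02 + 320·0.04 + 399.5·0.06 + 15.5·0.06 + 320·0.08 + 9.6·0.31 + 2.5·0.01 = 66.399.
ᾱ = A/S = 0.06.

0.06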